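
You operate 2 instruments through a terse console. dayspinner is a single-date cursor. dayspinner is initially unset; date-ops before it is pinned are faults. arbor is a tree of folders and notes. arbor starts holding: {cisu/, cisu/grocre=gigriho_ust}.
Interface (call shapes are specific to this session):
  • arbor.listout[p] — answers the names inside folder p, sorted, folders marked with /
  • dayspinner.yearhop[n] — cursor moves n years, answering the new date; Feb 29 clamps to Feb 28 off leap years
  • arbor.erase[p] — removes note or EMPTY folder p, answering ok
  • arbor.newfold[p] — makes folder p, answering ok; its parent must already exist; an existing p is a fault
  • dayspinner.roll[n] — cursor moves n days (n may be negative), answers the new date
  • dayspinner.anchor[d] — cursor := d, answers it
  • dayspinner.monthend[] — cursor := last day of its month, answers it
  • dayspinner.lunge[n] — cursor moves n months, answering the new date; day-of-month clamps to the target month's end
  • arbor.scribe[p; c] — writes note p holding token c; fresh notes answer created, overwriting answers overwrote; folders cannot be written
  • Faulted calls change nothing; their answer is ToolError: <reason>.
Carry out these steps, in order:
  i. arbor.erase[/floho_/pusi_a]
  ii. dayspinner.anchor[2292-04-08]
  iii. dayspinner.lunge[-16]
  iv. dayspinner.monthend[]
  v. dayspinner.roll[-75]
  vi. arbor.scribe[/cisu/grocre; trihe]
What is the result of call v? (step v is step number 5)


Do: arbor.erase[p=/floho_/pusi_a]
See: ToolError: not found
Do: dayspinner.anchor[d=2292-04-08]
See: 2292-04-08
Do: dayspinner.lunge[n=-16]
See: 2290-12-08
Do: dayspinner.monthend[]
See: 2290-12-31
Do: dayspinner.roll[n=-75]
See: 2290-10-17
Do: arbor.scribe[p=/cisu/grocre; c=trihe]
See: overwrote

Answer: 2290-10-17


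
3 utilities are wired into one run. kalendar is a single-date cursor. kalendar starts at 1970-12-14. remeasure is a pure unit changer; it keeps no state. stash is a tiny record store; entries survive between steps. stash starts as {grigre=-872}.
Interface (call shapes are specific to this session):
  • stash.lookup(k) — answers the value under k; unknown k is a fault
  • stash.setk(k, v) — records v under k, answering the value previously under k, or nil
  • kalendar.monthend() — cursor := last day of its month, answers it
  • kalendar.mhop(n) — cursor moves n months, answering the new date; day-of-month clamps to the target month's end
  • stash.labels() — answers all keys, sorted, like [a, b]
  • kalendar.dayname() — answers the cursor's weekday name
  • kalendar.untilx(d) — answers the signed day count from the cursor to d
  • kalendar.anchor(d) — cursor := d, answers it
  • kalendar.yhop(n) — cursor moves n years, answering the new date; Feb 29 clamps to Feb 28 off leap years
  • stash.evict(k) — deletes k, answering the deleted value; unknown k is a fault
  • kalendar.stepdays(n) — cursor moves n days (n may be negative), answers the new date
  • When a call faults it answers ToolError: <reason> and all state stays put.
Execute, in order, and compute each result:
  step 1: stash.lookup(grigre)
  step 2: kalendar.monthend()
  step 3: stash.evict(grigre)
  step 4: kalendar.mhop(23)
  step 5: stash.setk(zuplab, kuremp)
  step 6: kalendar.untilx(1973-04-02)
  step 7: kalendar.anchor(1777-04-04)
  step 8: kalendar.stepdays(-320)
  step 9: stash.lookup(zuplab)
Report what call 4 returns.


[in] stash.lookup k: grigre
[out] -872
[in] kalendar.monthend
[out] 1970-12-31
[in] stash.evict k: grigre
[out] -872
[in] kalendar.mhop n: 23
[out] 1972-11-30
[in] stash.setk k: zuplab v: kuremp
[out] nil
[in] kalendar.untilx d: 1973-04-02
[out] 123
[in] kalendar.anchor d: 1777-04-04
[out] 1777-04-04
[in] kalendar.stepdays n: -320
[out] 1776-05-19
[in] stash.lookup k: zuplab
[out] kuremp

Answer: 1972-11-30


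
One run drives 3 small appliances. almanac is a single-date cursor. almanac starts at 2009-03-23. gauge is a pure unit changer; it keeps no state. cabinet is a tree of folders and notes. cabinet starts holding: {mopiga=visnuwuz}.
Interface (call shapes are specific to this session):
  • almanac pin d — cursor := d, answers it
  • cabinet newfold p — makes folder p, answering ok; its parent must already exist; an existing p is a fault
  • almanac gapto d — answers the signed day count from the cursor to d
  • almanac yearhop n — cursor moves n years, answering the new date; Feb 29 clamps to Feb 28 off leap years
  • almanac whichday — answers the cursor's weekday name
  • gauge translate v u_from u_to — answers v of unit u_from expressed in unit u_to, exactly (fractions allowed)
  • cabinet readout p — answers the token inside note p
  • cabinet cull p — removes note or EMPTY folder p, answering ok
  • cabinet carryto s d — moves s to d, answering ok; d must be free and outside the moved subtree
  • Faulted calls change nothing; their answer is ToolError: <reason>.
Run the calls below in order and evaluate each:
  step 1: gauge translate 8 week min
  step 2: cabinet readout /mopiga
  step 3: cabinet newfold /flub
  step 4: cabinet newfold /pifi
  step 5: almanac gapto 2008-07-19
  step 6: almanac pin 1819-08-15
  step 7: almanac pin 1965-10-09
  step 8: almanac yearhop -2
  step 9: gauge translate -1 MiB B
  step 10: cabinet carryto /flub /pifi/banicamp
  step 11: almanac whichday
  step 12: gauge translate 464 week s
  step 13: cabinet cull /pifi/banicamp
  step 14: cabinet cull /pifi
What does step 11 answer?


Answer: Wednesday

Derivation:
# gauge translate(v=8, u_from=week, u_to=min) ~> 80640
# cabinet readout(p=/mopiga) ~> visnuwuz
# cabinet newfold(p=/flub) ~> ok
# cabinet newfold(p=/pifi) ~> ok
# almanac gapto(d=2008-07-19) ~> -247
# almanac pin(d=1819-08-15) ~> 1819-08-15
# almanac pin(d=1965-10-09) ~> 1965-10-09
# almanac yearhop(n=-2) ~> 1963-10-09
# gauge translate(v=-1, u_from=MiB, u_to=B) ~> -1048576
# cabinet carryto(s=/flub, d=/pifi/banicamp) ~> ok
# almanac whichday() ~> Wednesday
# gauge translate(v=464, u_from=week, u_to=s) ~> 280627200
# cabinet cull(p=/pifi/banicamp) ~> ok
# cabinet cull(p=/pifi) ~> ok


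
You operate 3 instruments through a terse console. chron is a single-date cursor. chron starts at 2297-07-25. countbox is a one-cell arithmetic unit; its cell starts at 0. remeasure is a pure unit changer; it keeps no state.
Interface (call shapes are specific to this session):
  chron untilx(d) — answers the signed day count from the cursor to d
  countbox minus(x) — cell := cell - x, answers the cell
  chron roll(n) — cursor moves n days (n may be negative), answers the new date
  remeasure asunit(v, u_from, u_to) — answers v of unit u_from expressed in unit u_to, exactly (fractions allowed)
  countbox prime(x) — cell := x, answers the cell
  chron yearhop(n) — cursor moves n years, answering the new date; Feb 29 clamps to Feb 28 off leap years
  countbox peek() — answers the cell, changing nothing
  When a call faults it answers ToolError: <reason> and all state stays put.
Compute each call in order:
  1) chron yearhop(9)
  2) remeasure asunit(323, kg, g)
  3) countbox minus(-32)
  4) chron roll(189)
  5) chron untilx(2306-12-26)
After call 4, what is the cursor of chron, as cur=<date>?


Answer: cur=2307-01-30

Derivation:
Next I call chron yearhop passing n: 9, → 2306-07-25.
Calling remeasure asunit passing v: 323, u_from: kg, u_to: g, → 323000.
Calling countbox minus passing x: -32, which returns 32.
Next I call chron roll passing n: 189, which returns 2307-01-30.
Now I run chron untilx passing d: 2306-12-26, — result: -35.


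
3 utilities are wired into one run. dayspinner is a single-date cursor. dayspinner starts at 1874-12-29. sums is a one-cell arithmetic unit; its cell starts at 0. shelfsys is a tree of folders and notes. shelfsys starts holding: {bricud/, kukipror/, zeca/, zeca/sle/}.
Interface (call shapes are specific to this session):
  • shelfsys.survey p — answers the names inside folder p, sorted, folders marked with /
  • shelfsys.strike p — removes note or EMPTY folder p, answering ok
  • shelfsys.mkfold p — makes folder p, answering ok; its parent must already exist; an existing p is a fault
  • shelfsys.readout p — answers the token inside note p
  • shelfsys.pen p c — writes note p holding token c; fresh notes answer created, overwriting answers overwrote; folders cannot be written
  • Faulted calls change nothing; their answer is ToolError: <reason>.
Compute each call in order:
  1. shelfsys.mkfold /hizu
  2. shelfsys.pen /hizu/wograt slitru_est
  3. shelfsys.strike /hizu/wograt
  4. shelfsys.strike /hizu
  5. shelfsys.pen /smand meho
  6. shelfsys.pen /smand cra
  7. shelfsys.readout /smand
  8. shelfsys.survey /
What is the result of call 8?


Answer: [bricud/, kukipror/, smand, zeca/]

Derivation:
% shelfsys.mkfold p=/hizu
  ok
% shelfsys.pen p=/hizu/wograt c=slitru_est
  created
% shelfsys.strike p=/hizu/wograt
  ok
% shelfsys.strike p=/hizu
  ok
% shelfsys.pen p=/smand c=meho
  created
% shelfsys.pen p=/smand c=cra
  overwrote
% shelfsys.readout p=/smand
  cra
% shelfsys.survey p=/
  [bricud/, kukipror/, smand, zeca/]


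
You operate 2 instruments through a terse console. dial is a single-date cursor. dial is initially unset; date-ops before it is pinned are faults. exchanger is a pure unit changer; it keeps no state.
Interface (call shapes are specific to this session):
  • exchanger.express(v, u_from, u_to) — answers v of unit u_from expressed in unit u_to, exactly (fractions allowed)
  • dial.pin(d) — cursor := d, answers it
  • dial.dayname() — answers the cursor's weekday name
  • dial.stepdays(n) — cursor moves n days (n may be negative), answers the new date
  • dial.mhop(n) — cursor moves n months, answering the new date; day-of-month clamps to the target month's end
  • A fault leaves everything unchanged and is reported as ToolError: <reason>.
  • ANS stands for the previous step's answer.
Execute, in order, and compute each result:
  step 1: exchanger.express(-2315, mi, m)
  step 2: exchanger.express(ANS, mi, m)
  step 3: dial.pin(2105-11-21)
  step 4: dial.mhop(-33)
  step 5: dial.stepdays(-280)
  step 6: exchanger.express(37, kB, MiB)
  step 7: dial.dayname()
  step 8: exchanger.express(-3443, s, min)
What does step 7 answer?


# exchanger.express(v=-2315, u_from=mi, u_to=m) : -93140784/25
# exchanger.express(v=ANS, u_from=mi, u_to=m) : -18736945235712/3125
# dial.pin(d=2105-11-21) : 2105-11-21
# dial.mhop(n=-33) : 2103-02-21
# dial.stepdays(n=-280) : 2102-05-17
# exchanger.express(v=37, u_from=kB, u_to=MiB) : 4625/131072
# dial.dayname() : Wednesday
# exchanger.express(v=-3443, u_from=s, u_to=min) : -3443/60

Answer: Wednesday


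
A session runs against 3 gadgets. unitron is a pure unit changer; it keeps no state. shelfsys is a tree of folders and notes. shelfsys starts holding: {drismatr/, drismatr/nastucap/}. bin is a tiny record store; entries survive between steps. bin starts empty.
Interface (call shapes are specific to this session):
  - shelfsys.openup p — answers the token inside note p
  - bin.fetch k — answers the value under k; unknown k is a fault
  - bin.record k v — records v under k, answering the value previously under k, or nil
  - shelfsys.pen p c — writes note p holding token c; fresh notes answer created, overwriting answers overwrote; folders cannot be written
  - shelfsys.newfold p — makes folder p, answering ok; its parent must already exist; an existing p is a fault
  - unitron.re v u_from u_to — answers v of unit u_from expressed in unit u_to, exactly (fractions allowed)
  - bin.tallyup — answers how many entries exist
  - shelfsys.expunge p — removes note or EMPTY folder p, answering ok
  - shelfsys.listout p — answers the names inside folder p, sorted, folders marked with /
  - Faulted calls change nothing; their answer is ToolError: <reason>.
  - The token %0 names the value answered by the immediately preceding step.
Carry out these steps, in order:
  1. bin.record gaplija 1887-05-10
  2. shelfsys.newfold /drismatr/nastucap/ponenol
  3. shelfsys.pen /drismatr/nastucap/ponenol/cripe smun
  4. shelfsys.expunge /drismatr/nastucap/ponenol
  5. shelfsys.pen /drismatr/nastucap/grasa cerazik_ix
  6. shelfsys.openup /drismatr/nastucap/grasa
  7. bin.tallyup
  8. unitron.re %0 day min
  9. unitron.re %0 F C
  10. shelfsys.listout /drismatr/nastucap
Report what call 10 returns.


>> bin.record(k: gaplija, v: 1887-05-10)
<< nil
>> shelfsys.newfold(p: /drismatr/nastucap/ponenol)
<< ok
>> shelfsys.pen(p: /drismatr/nastucap/ponenol/cripe, c: smun)
<< created
>> shelfsys.expunge(p: /drismatr/nastucap/ponenol)
<< ToolError: not empty
>> shelfsys.pen(p: /drismatr/nastucap/grasa, c: cerazik_ix)
<< created
>> shelfsys.openup(p: /drismatr/nastucap/grasa)
<< cerazik_ix
>> bin.tallyup()
<< 1
>> unitron.re(v: %0, u_from: day, u_to: min)
<< 1440
>> unitron.re(v: %0, u_from: F, u_to: C)
<< 7040/9
>> shelfsys.listout(p: /drismatr/nastucap)
<< [grasa, ponenol/]

Answer: [grasa, ponenol/]


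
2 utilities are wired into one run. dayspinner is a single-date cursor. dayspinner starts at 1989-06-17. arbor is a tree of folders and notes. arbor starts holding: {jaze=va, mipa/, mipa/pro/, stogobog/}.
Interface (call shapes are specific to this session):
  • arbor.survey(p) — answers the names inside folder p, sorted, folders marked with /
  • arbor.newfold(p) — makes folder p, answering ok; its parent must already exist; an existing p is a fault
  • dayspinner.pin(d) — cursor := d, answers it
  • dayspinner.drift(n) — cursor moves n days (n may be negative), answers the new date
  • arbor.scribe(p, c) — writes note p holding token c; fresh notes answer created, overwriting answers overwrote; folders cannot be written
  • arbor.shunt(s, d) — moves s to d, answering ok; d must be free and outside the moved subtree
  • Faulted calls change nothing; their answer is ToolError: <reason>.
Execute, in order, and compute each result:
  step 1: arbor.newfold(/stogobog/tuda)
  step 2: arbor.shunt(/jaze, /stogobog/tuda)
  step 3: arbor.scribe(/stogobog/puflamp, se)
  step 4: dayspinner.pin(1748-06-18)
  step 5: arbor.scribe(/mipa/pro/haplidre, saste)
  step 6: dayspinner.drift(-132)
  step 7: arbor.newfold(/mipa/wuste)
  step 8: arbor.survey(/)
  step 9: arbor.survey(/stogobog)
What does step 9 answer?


Answer: [puflamp, tuda/]

Derivation:
[in] arbor.newfold p='/stogobog/tuda'
[out] ok
[in] arbor.shunt s='/jaze' d='/stogobog/tuda'
[out] ToolError: exists
[in] arbor.scribe p='/stogobog/puflamp' c='se'
[out] created
[in] dayspinner.pin d='1748-06-18'
[out] 1748-06-18
[in] arbor.scribe p='/mipa/pro/haplidre' c='saste'
[out] created
[in] dayspinner.drift n='-132'
[out] 1748-02-07
[in] arbor.newfold p='/mipa/wuste'
[out] ok
[in] arbor.survey p='/'
[out] [jaze, mipa/, stogobog/]
[in] arbor.survey p='/stogobog'
[out] [puflamp, tuda/]


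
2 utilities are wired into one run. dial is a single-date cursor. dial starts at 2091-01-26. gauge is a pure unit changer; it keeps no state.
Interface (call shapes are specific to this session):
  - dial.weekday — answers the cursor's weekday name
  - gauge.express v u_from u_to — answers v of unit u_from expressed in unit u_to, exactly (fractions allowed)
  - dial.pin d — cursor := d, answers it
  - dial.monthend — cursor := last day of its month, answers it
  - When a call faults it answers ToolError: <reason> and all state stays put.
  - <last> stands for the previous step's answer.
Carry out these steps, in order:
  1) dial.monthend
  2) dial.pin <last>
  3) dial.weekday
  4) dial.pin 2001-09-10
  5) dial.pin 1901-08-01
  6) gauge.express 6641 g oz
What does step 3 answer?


// 1. monthend() == 2091-01-31
// 2. pin(<last>) == 2091-01-31
// 3. weekday() == Wednesday
// 4. pin(2001-09-10) == 2001-09-10
// 5. pin(1901-08-01) == 1901-08-01
// 6. express(6641, g, oz) == 10625600000/45359237

Answer: Wednesday


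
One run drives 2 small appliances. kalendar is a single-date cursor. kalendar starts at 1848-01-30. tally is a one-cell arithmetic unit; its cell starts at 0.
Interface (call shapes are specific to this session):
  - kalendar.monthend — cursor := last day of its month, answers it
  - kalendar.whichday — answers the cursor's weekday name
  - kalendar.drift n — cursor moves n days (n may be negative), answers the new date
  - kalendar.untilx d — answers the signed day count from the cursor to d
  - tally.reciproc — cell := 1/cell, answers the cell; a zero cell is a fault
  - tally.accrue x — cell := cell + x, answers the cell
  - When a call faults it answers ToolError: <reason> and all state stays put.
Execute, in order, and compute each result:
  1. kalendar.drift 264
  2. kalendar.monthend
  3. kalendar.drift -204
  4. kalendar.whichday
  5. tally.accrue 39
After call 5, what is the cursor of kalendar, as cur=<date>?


CALL kalendar.drift[264]
RET  1848-10-20
CALL kalendar.monthend[]
RET  1848-10-31
CALL kalendar.drift[-204]
RET  1848-04-10
CALL kalendar.whichday[]
RET  Monday
CALL tally.accrue[39]
RET  39

Answer: cur=1848-04-10


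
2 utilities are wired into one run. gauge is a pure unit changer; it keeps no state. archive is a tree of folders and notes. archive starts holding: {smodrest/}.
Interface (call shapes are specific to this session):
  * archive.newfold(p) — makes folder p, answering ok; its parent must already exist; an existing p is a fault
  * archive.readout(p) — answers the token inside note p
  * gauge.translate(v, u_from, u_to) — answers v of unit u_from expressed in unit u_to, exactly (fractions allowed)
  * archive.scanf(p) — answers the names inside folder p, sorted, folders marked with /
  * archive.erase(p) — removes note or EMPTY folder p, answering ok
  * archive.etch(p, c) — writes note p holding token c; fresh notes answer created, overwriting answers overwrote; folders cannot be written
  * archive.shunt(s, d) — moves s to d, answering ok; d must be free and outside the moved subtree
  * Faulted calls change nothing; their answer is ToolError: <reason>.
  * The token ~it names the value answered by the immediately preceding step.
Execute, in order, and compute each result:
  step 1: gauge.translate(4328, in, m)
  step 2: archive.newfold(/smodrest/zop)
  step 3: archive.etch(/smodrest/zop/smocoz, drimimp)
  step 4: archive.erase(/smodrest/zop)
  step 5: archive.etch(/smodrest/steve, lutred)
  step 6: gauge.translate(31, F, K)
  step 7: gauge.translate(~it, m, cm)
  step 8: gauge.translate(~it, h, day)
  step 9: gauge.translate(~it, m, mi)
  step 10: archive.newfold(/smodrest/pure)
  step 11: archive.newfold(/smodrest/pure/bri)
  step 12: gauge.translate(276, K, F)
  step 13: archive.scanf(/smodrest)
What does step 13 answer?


Then gauge.translate using v='4328', u_from='in', u_to='m', giving 68707/625.
Using archive.newfold using p='/smodrest/zop', → ok.
Invoking archive.etch using p='/smodrest/zop/smocoz', c='drimimp': created.
Calling archive.erase using p='/smodrest/zop', yielding ToolError: not empty.
Then archive.etch using p='/smodrest/steve', c='lutred', and observe created.
I run gauge.translate using v='31', u_from='F', u_to='K', and observe 49067/180.
Then gauge.translate using v='~it', u_from='m', u_to='cm', and see 245335/9.
I call gauge.translate using v='~it', u_from='h', u_to='day': 245335/216.
I try gauge.translate using v='~it', u_from='m', u_to='mi', yielding 30666875/43452288.
I try archive.newfold using p='/smodrest/pure', and see ok.
I run archive.newfold using p='/smodrest/pure/bri', giving ok.
Next I call gauge.translate using v='276', u_from='K', u_to='F', giving 3713/100.
Using archive.scanf using p='/smodrest', — result: [pure/, steve, zop/].

Answer: [pure/, steve, zop/]


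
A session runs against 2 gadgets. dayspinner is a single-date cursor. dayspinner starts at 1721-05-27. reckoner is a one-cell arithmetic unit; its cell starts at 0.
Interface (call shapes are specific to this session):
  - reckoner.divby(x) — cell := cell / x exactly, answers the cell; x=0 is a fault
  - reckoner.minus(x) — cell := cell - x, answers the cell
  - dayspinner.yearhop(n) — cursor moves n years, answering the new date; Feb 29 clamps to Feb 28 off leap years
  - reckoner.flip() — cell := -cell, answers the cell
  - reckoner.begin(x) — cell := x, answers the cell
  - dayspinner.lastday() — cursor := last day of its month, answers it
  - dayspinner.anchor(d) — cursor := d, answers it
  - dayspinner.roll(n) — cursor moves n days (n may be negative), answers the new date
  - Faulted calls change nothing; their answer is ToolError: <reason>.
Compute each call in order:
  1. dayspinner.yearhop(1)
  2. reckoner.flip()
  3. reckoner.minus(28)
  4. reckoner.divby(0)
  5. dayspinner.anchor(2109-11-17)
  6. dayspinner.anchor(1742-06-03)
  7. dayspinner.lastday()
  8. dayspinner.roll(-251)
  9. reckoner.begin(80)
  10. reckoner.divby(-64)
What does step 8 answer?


Act: yearhop[n='1']
Obs: 1722-05-27
Act: flip[]
Obs: 0
Act: minus[x='28']
Obs: -28
Act: divby[x='0']
Obs: ToolError: division by zero
Act: anchor[d='2109-11-17']
Obs: 2109-11-17
Act: anchor[d='1742-06-03']
Obs: 1742-06-03
Act: lastday[]
Obs: 1742-06-30
Act: roll[n='-251']
Obs: 1741-10-22
Act: begin[x='80']
Obs: 80
Act: divby[x='-64']
Obs: -5/4

Answer: 1741-10-22


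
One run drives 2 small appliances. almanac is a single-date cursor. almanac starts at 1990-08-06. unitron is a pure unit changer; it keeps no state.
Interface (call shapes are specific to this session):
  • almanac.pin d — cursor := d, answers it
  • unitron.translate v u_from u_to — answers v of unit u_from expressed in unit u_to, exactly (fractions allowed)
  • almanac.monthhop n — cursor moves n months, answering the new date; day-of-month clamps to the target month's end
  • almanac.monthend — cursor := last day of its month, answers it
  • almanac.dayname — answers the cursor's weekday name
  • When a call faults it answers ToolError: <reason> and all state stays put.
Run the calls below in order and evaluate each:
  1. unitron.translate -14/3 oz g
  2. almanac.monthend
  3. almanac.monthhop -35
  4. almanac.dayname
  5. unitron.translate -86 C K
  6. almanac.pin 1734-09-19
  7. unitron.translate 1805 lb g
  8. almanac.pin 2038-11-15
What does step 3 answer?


Answer: 1987-09-30

Derivation:
Act: unitron.translate[v='-14/3'; u_from='oz'; u_to='g']
Obs: -317514659/2400000
Act: almanac.monthend[]
Obs: 1990-08-31
Act: almanac.monthhop[n='-35']
Obs: 1987-09-30
Act: almanac.dayname[]
Obs: Wednesday
Act: unitron.translate[v='-86'; u_from='C'; u_to='K']
Obs: 3743/20
Act: almanac.pin[d='1734-09-19']
Obs: 1734-09-19
Act: unitron.translate[v='1805'; u_from='lb'; u_to='g']
Obs: 16374684557/20000
Act: almanac.pin[d='2038-11-15']
Obs: 2038-11-15


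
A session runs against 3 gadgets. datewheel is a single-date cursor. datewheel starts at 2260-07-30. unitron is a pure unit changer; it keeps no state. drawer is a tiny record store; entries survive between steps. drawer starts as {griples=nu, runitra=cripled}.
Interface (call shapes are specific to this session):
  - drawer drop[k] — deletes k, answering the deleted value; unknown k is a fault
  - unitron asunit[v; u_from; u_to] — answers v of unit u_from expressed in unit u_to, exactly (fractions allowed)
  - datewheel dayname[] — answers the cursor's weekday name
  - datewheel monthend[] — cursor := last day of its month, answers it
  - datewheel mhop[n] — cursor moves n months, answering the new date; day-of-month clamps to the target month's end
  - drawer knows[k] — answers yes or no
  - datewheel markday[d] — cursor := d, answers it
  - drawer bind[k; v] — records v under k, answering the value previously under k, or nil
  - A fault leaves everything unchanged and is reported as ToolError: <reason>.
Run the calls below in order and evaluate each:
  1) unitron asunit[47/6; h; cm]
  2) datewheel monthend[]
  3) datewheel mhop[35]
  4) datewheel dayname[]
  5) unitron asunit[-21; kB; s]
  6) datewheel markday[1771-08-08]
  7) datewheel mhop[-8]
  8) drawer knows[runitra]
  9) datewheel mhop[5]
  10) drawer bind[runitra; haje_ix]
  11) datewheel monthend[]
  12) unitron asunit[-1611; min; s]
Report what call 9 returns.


Answer: 1771-05-08

Derivation:
CALL unitron asunit[v: 47/6; u_from: h; u_to: cm]
RET  ToolError: incompatible units
CALL datewheel monthend[]
RET  2260-07-31
CALL datewheel mhop[n: 35]
RET  2263-06-30
CALL datewheel dayname[]
RET  Tuesday
CALL unitron asunit[v: -21; u_from: kB; u_to: s]
RET  ToolError: incompatible units
CALL datewheel markday[d: 1771-08-08]
RET  1771-08-08
CALL datewheel mhop[n: -8]
RET  1770-12-08
CALL drawer knows[k: runitra]
RET  yes
CALL datewheel mhop[n: 5]
RET  1771-05-08
CALL drawer bind[k: runitra; v: haje_ix]
RET  cripled
CALL datewheel monthend[]
RET  1771-05-31
CALL unitron asunit[v: -1611; u_from: min; u_to: s]
RET  -96660


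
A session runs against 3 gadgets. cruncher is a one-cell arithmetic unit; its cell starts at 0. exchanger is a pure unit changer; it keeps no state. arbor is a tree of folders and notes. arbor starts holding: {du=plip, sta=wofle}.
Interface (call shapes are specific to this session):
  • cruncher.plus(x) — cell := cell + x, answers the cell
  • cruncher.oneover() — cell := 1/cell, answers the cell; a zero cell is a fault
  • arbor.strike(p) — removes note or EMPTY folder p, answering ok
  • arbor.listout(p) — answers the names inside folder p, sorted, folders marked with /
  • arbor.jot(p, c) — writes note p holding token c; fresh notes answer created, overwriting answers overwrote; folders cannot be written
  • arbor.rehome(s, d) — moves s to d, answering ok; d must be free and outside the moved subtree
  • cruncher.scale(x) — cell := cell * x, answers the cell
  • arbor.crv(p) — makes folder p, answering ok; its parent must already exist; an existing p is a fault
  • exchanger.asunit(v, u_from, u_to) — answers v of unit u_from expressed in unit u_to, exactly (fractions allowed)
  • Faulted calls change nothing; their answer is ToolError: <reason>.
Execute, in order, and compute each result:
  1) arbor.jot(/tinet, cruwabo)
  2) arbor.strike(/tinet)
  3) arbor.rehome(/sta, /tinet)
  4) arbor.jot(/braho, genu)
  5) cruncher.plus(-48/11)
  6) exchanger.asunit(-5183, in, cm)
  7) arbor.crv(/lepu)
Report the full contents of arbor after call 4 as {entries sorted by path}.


Step: jot[p='/tinet'; c='cruwabo']
Result: created
Step: strike[p='/tinet']
Result: ok
Step: rehome[s='/sta'; d='/tinet']
Result: ok
Step: jot[p='/braho'; c='genu']
Result: created
Step: plus[x='-48/11']
Result: -48/11
Step: asunit[v='-5183'; u_from='in'; u_to='cm']
Result: -658241/50
Step: crv[p='/lepu']
Result: ok

Answer: {braho=genu, du=plip, tinet=wofle}


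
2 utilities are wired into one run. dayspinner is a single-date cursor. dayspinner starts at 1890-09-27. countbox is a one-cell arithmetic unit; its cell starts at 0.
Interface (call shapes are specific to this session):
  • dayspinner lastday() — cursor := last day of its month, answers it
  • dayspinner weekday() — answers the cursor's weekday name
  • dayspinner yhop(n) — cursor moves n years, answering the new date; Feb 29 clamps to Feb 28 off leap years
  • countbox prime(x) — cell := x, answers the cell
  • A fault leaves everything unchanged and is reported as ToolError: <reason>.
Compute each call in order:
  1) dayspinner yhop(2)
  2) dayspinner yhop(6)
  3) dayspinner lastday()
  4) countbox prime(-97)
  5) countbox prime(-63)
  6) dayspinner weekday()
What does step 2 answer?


>>> dayspinner yhop n: 2
  1892-09-27
>>> dayspinner yhop n: 6
  1898-09-27
>>> dayspinner lastday
  1898-09-30
>>> countbox prime x: -97
  -97
>>> countbox prime x: -63
  -63
>>> dayspinner weekday
  Friday

Answer: 1898-09-27


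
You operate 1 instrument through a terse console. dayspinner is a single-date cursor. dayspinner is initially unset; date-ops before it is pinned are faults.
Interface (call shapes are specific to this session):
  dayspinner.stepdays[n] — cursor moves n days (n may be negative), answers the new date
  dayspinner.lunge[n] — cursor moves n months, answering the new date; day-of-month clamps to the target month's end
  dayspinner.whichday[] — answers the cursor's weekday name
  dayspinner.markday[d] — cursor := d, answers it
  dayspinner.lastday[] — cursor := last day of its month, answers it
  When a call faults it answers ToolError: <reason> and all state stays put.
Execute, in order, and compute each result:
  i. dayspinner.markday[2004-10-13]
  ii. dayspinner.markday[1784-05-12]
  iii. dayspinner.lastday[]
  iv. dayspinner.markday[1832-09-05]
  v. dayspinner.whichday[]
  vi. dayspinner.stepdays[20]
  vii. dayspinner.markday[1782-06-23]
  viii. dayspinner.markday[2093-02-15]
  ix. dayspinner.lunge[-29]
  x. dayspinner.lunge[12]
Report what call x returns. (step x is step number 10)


I invoke markday passing 2004-10-13: 2004-10-13.
Next I call markday passing 1784-05-12, and see 1784-05-12.
Calling lastday: 1784-05-31.
Next I call markday passing 1832-09-05: 1832-09-05.
I try whichday(), yielding Wednesday.
I use stepdays passing 20, — result: 1832-09-25.
Calling markday passing 1782-06-23, → 1782-06-23.
I try markday passing 2093-02-15, and see 2093-02-15.
Using lunge passing -29: 2090-09-15.
Next I call lunge passing 12, and see 2091-09-15.

Answer: 2091-09-15


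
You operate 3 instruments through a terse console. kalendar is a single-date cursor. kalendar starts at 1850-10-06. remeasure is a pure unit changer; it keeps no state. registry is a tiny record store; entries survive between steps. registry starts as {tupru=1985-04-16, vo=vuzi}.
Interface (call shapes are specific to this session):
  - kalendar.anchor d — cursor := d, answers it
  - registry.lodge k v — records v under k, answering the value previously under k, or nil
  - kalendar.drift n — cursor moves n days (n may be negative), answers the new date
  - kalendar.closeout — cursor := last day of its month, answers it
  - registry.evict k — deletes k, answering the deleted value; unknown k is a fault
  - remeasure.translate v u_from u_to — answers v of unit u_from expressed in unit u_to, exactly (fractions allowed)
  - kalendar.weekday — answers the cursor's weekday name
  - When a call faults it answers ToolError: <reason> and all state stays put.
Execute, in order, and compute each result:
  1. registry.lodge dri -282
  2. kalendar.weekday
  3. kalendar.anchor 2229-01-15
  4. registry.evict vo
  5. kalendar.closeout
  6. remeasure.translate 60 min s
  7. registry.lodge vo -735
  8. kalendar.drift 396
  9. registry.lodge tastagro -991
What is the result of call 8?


Answer: 2230-03-03

Derivation:
Next I call lodge passing k→dri, v→-282, yielding nil.
I use weekday(), and observe Sunday.
Using anchor passing d→2229-01-15, — result: 2229-01-15.
Invoking evict passing k→vo, — result: vuzi.
I use closeout, and see 2229-01-31.
I try translate passing v→60, u_from→min, u_to→s, yielding 3600.
I try lodge passing k→vo, v→-735, yielding nil.
I call drift passing n→396, → 2230-03-03.
I call lodge passing k→tastagro, v→-991, and get nil.


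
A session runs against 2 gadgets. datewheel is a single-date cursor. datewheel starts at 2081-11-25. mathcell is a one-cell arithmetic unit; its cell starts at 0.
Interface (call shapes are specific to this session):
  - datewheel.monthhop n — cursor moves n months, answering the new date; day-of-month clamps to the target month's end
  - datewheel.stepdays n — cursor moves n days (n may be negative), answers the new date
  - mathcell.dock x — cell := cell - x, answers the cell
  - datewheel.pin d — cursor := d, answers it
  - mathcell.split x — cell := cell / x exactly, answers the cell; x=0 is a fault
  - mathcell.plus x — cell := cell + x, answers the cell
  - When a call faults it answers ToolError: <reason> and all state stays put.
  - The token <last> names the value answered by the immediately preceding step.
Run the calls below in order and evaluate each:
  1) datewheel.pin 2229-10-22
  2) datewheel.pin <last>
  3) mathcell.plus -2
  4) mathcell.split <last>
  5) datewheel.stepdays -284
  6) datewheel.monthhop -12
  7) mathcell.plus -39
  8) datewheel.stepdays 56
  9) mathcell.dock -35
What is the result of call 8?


CALL datewheel.pin[d=2229-10-22]
RET  2229-10-22
CALL datewheel.pin[d=<last>]
RET  2229-10-22
CALL mathcell.plus[x=-2]
RET  -2
CALL mathcell.split[x=<last>]
RET  1
CALL datewheel.stepdays[n=-284]
RET  2229-01-11
CALL datewheel.monthhop[n=-12]
RET  2228-01-11
CALL mathcell.plus[x=-39]
RET  -38
CALL datewheel.stepdays[n=56]
RET  2228-03-07
CALL mathcell.dock[x=-35]
RET  -3

Answer: 2228-03-07


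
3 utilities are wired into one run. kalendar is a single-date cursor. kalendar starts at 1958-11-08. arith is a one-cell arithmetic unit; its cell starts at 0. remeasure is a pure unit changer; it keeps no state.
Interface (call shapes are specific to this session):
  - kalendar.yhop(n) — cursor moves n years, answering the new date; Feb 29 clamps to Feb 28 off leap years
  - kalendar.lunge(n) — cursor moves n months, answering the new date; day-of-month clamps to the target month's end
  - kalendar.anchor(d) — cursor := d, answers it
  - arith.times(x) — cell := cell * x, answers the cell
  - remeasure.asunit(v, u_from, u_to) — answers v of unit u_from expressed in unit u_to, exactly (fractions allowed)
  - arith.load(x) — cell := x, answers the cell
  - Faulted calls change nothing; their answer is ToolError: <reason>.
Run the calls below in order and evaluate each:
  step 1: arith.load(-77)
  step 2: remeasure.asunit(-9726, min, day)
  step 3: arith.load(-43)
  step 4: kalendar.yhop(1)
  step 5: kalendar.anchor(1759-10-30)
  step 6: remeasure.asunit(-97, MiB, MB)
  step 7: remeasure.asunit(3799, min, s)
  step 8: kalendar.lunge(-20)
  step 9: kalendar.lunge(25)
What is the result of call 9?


I run arith.load with x=-77, giving -77.
I try remeasure.asunit with v=-9726, u_from=min, u_to=day, — result: -1621/240.
I use arith.load with x=-43, which returns -43.
Calling kalendar.yhop with n=1: 1959-11-08.
Invoking kalendar.anchor with d=1759-10-30, and observe 1759-10-30.
Invoking remeasure.asunit with v=-97, u_from=MiB, u_to=MB, yielding -1589248/15625.
Using remeasure.asunit with v=3799, u_from=min, u_to=s, — result: 227940.
Now I run kalendar.lunge with n=-20, yielding 1758-02-28.
I run kalendar.lunge with n=25, giving 1760-03-28.

Answer: 1760-03-28


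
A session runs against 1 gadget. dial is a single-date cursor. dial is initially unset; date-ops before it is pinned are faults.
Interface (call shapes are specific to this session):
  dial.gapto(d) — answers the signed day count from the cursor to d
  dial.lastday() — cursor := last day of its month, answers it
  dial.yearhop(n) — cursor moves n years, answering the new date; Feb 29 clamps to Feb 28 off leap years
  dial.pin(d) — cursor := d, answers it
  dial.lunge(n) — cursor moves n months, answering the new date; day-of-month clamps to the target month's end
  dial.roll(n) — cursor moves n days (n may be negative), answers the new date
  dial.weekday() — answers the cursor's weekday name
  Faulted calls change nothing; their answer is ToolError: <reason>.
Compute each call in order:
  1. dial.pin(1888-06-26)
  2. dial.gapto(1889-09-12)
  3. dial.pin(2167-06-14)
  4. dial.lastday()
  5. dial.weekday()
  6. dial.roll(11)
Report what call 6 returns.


Answer: 2167-07-11

Derivation:
I invoke dial.pin using 1888-06-26, and see 1888-06-26.
Now I run dial.gapto using 1889-09-12, and observe 443.
Invoking dial.pin using 2167-06-14, yielding 2167-06-14.
Calling dial.lastday, giving 2167-06-30.
I call dial.weekday, and get Tuesday.
Now I run dial.roll using 11, giving 2167-07-11.


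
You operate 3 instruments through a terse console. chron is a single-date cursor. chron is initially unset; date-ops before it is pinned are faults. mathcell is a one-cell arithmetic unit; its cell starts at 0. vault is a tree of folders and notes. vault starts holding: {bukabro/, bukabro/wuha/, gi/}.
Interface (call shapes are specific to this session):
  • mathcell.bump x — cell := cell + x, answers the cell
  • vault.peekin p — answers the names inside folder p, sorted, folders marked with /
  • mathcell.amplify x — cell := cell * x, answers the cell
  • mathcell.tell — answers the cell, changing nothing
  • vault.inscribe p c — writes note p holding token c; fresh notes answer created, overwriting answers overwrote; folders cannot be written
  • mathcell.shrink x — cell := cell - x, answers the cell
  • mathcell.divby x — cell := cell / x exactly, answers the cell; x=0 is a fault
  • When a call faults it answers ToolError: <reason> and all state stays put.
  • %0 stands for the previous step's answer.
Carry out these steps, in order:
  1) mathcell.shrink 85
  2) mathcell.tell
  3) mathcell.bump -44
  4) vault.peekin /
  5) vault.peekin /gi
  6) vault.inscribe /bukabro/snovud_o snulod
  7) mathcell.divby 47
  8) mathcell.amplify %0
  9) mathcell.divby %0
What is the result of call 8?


→ mathcell.shrink(x='85')
← -85
→ mathcell.tell()
← -85
→ mathcell.bump(x='-44')
← -129
→ vault.peekin(p='/')
← [bukabro/, gi/]
→ vault.peekin(p='/gi')
← []
→ vault.inscribe(p='/bukabro/snovud_o', c='snulod')
← created
→ mathcell.divby(x='47')
← -129/47
→ mathcell.amplify(x='%0')
← 16641/2209
→ mathcell.divby(x='%0')
← 1

Answer: 16641/2209


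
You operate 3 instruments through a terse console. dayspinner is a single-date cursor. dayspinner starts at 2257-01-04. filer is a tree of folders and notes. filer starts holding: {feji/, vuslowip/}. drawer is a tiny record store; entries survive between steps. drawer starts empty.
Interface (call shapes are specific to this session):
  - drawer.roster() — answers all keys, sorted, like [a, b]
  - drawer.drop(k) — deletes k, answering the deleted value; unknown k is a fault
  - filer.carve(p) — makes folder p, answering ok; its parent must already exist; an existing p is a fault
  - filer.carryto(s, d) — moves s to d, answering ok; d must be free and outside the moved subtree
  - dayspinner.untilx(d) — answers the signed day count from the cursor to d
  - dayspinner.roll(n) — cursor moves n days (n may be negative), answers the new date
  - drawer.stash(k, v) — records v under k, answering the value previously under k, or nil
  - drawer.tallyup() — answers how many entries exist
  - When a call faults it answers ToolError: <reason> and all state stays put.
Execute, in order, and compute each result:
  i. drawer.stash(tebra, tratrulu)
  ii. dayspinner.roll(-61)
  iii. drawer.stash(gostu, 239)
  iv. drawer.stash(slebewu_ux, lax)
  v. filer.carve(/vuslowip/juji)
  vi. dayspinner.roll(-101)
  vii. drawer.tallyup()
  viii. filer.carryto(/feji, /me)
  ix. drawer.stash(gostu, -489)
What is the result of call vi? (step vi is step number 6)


Answer: 2256-07-26

Derivation:
-> stash(tebra, tratrulu)
<- nil
-> roll(-61)
<- 2256-11-04
-> stash(gostu, 239)
<- nil
-> stash(slebewu_ux, lax)
<- nil
-> carve(/vuslowip/juji)
<- ok
-> roll(-101)
<- 2256-07-26
-> tallyup()
<- 3
-> carryto(/feji, /me)
<- ok
-> stash(gostu, -489)
<- 239


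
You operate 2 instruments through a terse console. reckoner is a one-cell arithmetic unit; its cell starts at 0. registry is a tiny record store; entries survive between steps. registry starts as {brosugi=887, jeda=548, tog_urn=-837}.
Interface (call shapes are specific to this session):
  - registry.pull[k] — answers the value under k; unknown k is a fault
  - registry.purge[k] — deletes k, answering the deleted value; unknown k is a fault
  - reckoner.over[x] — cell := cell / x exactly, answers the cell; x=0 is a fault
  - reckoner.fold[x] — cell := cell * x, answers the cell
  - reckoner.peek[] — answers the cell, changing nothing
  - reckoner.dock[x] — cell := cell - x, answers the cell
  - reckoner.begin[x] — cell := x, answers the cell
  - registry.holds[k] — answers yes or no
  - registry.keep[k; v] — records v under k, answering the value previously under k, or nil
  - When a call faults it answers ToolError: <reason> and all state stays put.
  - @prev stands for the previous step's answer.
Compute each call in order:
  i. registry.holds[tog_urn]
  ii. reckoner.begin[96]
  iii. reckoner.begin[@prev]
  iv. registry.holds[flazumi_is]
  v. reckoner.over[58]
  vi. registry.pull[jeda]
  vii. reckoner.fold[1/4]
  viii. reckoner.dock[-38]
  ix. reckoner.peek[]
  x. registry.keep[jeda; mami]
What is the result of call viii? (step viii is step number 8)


Answer: 1114/29

Derivation:
# holds(k: tog_urn) => yes
# begin(x: 96) => 96
# begin(x: @prev) => 96
# holds(k: flazumi_is) => no
# over(x: 58) => 48/29
# pull(k: jeda) => 548
# fold(x: 1/4) => 12/29
# dock(x: -38) => 1114/29
# peek() => 1114/29
# keep(k: jeda, v: mami) => 548
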